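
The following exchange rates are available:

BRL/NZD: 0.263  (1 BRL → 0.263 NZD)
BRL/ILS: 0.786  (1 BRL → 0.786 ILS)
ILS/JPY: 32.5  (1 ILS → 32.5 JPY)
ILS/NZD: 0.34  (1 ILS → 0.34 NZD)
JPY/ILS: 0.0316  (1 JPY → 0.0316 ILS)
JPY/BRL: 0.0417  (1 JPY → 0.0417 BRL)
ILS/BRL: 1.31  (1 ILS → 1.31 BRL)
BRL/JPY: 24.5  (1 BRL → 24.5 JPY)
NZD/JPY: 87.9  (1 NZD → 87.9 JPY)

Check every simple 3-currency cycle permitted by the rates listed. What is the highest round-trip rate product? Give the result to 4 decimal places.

1.0652

ILS→JPY→BRL→ILS: 32.5 × 0.0417 × 0.786 = 1.06523
ILS→BRL→JPY→ILS: 1.31 × 24.5 × 0.0316 = 1.01420
NZD→JPY→BRL→NZD: 87.9 × 0.0417 × 0.263 = 0.96401
ILS→NZD→JPY→ILS: 0.34 × 87.9 × 0.0316 = 0.94440
Maximum is ILS→JPY→BRL→ILS at 1.0652; arbitrage exists.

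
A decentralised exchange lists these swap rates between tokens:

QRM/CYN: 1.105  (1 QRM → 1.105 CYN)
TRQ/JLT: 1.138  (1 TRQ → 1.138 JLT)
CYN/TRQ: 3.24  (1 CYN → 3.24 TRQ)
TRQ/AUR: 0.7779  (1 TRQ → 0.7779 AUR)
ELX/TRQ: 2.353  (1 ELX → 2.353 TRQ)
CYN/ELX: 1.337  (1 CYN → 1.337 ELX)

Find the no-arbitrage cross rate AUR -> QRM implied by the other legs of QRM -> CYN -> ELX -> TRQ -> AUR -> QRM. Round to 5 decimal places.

0.36979

Known legs of the cycle: 1.105 × 1.337 × 2.353 × 0.7779 = 2.7042035833995
For no arbitrage the full-cycle product must be 1, so the missing rate is 1 / 2.7042035833995 ≈ 0.3697946.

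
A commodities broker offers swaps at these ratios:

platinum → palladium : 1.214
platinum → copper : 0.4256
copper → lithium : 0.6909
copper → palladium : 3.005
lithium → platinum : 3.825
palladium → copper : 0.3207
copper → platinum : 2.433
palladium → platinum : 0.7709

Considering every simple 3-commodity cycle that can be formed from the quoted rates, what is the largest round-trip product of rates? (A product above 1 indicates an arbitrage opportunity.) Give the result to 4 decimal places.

1.1247

lithium→platinum→copper→lithium: 3.825 × 0.4256 × 0.6909 = 1.12473
platinum→copper→palladium→platinum: 0.4256 × 3.005 × 0.7709 = 0.98593
platinum→palladium→copper→platinum: 1.214 × 0.3207 × 2.433 = 0.94724
Maximum is lithium→platinum→copper→lithium at 1.1247; arbitrage exists.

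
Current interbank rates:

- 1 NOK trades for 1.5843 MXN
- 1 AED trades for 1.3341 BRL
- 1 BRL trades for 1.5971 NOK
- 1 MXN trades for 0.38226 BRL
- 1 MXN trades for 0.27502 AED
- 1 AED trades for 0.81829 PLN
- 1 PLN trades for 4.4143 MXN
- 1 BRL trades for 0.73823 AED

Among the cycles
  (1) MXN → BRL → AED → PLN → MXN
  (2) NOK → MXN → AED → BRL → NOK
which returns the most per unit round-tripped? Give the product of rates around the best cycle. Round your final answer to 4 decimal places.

1.0193

(1) 0.38226 × 0.73823 × 0.81829 × 4.4143 = 1.01934
(2) 1.5843 × 0.27502 × 1.3341 × 1.5971 = 0.92837
Highest is cycle (1) at 1.0193 (>1, arbitrage).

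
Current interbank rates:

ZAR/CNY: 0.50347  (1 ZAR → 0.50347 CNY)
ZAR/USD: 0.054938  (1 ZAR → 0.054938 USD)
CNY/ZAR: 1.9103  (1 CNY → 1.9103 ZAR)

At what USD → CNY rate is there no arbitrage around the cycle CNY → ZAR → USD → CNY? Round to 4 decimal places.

9.5285

Known legs of the cycle: 1.9103 × 0.054938 = 0.1049480614
For no arbitrage the full-cycle product must be 1, so the missing rate is 1 / 0.1049480614 ≈ 9.528523.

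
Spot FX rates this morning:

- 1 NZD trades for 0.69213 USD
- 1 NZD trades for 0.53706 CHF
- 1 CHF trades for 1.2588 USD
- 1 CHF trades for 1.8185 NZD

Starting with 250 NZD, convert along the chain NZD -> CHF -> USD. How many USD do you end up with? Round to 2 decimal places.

250 NZD × 0.53706 = 134.265 CHF
134.265 CHF × 1.2588 = 169.012782 USD

169.01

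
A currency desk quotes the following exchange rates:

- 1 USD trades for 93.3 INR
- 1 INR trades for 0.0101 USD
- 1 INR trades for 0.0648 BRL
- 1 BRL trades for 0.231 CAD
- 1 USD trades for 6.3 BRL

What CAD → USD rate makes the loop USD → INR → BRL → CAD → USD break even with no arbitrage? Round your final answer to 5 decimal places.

0.71603

Known legs of the cycle: 93.3 × 0.0648 × 0.231 = 1.39658904
For no arbitrage the full-cycle product must be 1, so the missing rate is 1 / 1.39658904 ≈ 0.7160303.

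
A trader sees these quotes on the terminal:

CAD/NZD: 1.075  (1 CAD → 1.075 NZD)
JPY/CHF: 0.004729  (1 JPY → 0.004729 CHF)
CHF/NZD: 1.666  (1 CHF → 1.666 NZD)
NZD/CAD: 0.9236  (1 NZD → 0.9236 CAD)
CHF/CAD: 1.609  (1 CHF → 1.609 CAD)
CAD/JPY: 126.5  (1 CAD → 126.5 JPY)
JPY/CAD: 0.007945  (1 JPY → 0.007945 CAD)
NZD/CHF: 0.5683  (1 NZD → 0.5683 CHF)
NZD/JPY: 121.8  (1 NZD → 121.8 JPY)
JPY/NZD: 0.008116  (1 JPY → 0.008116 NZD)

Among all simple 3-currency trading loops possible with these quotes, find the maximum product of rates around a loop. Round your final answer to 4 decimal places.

NZD→JPY→CAD→NZD: 121.8 × 0.007945 × 1.075 = 1.04028
NZD→CHF→CAD→NZD: 0.5683 × 1.609 × 1.075 = 0.98297
JPY→CHF→CAD→JPY: 0.004729 × 1.609 × 126.5 = 0.96253
NZD→JPY→CHF→NZD: 121.8 × 0.004729 × 1.666 = 0.95960
NZD→CAD→JPY→NZD: 0.9236 × 126.5 × 0.008116 = 0.94824
Maximum is NZD→JPY→CAD→NZD at 1.0403; arbitrage exists.

1.0403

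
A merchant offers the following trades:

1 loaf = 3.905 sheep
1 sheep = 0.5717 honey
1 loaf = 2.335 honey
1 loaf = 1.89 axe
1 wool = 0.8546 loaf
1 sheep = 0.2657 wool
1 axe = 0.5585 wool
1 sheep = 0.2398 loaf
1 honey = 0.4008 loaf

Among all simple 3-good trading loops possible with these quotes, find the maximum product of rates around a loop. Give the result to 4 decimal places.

loaf→axe→wool→loaf: 1.89 × 0.5585 × 0.8546 = 0.90209
honey→loaf→sheep→honey: 0.4008 × 3.905 × 0.5717 = 0.89478
loaf→sheep→wool→loaf: 3.905 × 0.2657 × 0.8546 = 0.88670
Maximum is loaf→axe→wool→loaf at 0.9021; no arbitrage — every cycle loses value.

0.9021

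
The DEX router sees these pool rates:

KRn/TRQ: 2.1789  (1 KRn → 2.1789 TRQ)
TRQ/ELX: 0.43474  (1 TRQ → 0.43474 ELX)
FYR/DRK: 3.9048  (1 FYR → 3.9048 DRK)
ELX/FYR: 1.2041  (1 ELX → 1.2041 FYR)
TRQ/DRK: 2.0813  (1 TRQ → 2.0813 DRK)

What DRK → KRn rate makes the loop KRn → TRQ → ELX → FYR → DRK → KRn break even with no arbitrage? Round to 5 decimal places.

Known legs of the cycle: 2.1789 × 0.43474 × 1.2041 × 3.9048 = 4.45377477240362448
For no arbitrage the full-cycle product must be 1, so the missing rate is 1 / 4.45377477240362448 ≈ 0.2245286.

0.22453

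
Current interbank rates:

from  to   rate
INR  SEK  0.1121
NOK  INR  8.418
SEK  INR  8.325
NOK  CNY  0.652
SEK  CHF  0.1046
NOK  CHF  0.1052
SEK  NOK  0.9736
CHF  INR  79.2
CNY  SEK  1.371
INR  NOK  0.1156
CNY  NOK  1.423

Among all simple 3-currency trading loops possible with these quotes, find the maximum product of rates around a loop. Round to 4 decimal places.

INR→NOK→CHF→INR: 0.1156 × 0.1052 × 79.2 = 0.96316
INR→SEK→CHF→INR: 0.1121 × 0.1046 × 79.2 = 0.92867
INR→SEK→NOK→INR: 0.1121 × 0.9736 × 8.418 = 0.91875
NOK→CNY→SEK→NOK: 0.652 × 1.371 × 0.9736 = 0.87029
Maximum is INR→NOK→CHF→INR at 0.9632; no arbitrage — every cycle loses value.

0.9632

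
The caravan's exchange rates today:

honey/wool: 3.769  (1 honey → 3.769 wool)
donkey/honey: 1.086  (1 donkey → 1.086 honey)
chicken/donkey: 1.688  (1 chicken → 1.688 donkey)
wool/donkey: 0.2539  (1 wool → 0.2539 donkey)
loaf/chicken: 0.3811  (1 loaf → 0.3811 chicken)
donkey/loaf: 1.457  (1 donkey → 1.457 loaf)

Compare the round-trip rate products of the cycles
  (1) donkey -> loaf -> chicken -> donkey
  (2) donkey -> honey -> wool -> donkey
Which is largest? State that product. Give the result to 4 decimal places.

(1) 1.457 × 0.3811 × 1.688 = 0.93728
(2) 1.086 × 3.769 × 0.2539 = 1.03925
Highest is cycle (2) at 1.0392 (>1, arbitrage).

1.0392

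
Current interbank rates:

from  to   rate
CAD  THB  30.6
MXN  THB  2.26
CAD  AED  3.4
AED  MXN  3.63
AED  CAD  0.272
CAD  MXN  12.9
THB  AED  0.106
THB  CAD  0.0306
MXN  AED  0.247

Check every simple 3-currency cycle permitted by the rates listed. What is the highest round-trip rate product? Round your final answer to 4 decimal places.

0.8921

MXN→THB→CAD→MXN: 2.26 × 0.0306 × 12.9 = 0.89211
AED→CAD→THB→AED: 0.272 × 30.6 × 0.106 = 0.88226
AED→MXN→THB→AED: 3.63 × 2.26 × 0.106 = 0.86960
AED→CAD→MXN→AED: 0.272 × 12.9 × 0.247 = 0.86667
Maximum is MXN→THB→CAD→MXN at 0.8921; no arbitrage — every cycle loses value.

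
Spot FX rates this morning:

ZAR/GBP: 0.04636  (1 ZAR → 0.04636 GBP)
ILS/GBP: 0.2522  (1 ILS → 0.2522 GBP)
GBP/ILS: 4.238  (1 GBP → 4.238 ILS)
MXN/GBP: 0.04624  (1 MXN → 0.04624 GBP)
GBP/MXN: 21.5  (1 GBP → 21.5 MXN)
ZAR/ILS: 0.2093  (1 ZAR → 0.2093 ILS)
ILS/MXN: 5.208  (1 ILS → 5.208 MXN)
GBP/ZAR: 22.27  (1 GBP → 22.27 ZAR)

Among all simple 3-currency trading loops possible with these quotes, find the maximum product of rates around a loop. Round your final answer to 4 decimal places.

1.1755

ZAR→ILS→GBP→ZAR: 0.2093 × 0.2522 × 22.27 = 1.17553
GBP→ILS→MXN→GBP: 4.238 × 5.208 × 0.04624 = 1.02059
Maximum is ZAR→ILS→GBP→ZAR at 1.1755; arbitrage exists.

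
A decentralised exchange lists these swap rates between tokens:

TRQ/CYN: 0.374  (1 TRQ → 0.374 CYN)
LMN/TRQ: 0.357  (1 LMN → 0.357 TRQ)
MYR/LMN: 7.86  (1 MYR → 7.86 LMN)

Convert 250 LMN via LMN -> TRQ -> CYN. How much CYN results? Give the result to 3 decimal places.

33.380

250 LMN × 0.357 = 89.25 TRQ
89.25 TRQ × 0.374 = 33.3795 CYN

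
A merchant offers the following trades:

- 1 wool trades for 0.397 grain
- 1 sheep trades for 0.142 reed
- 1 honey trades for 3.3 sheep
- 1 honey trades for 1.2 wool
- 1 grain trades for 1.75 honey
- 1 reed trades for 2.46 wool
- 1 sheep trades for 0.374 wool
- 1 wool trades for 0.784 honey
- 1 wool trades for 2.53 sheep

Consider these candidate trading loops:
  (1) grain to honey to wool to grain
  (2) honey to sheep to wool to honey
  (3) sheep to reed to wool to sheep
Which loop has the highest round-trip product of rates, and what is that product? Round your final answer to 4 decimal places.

(1) 1.75 × 1.2 × 0.397 = 0.83370
(2) 3.3 × 0.374 × 0.784 = 0.96761
(3) 0.142 × 2.46 × 2.53 = 0.88378
Highest is cycle (2) at 0.9676 (≤1, no arbitrage).

0.9676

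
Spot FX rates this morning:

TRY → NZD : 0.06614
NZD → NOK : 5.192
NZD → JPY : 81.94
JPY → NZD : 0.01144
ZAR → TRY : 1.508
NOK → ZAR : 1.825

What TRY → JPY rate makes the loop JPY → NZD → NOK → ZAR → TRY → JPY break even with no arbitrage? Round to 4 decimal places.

Known legs of the cycle: 0.01144 × 5.192 × 1.825 × 1.508 = 0.163465052608
For no arbitrage the full-cycle product must be 1, so the missing rate is 1 / 0.163465052608 ≈ 6.117516.

6.1175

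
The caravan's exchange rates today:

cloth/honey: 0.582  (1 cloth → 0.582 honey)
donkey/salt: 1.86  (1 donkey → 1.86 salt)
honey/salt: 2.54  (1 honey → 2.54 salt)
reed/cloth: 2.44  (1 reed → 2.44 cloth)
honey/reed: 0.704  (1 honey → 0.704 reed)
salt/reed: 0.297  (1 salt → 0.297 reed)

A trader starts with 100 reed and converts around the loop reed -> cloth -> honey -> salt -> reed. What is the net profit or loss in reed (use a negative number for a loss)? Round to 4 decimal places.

7.1280

100 reed × 2.44 = 244 cloth
244 cloth × 0.582 = 142.008 honey
142.008 honey × 2.54 = 360.70032 salt
360.70032 salt × 0.297 = 107.12799504 reed
Net change: 107.12799504 − 100 = 7.12799504 reed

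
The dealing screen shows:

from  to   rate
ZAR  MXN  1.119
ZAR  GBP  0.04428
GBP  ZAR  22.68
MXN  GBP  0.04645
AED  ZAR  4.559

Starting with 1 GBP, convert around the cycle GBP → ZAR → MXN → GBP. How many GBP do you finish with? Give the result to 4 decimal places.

1 GBP × 22.68 = 22.68 ZAR
22.68 ZAR × 1.119 = 25.37892 MXN
25.37892 MXN × 0.04645 = 1.178850834 GBP

1.1789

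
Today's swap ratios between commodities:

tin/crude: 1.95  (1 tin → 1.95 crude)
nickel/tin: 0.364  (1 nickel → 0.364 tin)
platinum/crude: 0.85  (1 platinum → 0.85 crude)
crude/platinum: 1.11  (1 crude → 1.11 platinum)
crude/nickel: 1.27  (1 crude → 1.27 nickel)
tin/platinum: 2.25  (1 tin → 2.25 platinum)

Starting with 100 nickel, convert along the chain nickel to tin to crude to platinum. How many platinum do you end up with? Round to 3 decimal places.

78.788

100 nickel × 0.364 = 36.4 tin
36.4 tin × 1.95 = 70.98 crude
70.98 crude × 1.11 = 78.7878 platinum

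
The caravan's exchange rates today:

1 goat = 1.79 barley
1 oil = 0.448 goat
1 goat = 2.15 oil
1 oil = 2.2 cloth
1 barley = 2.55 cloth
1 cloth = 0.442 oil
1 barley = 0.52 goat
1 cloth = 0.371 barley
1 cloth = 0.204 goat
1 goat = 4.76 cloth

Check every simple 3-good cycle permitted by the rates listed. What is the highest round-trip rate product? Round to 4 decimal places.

0.9649

oil→cloth→goat→oil: 2.2 × 0.204 × 2.15 = 0.96492
oil→goat→cloth→oil: 0.448 × 4.76 × 0.442 = 0.94256
goat→barley→cloth→goat: 1.79 × 2.55 × 0.204 = 0.93116
goat→cloth→barley→goat: 4.76 × 0.371 × 0.52 = 0.91830
Maximum is oil→cloth→goat→oil at 0.9649; no arbitrage — every cycle loses value.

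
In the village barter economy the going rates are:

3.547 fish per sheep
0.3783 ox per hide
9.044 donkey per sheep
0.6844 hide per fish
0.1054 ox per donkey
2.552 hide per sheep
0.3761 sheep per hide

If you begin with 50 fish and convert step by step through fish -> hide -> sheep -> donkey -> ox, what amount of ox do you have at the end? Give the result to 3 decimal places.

50 fish × 0.6844 = 34.22 hide
34.22 hide × 0.3761 = 12.870142 sheep
12.870142 sheep × 9.044 = 116.397564248 donkey
116.397564248 donkey × 0.1054 = 12.2683032717392 ox

12.268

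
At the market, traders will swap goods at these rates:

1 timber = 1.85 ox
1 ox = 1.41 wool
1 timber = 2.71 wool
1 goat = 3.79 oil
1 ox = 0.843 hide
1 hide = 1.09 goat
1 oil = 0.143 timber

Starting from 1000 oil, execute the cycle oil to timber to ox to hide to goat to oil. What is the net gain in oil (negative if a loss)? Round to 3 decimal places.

-78.700

1000 oil × 0.143 = 143 timber
143 timber × 1.85 = 264.55 ox
264.55 ox × 0.843 = 223.01565 hide
223.01565 hide × 1.09 = 243.0870585 goat
243.0870585 goat × 3.79 = 921.299951715 oil
Net change: 921.299951715 − 1000 = -78.700048285 oil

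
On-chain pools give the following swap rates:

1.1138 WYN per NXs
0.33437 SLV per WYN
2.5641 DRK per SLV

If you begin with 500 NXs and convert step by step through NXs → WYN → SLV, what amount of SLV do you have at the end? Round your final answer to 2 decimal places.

500 NXs × 1.1138 = 556.9 WYN
556.9 WYN × 0.33437 = 186.210653 SLV

186.21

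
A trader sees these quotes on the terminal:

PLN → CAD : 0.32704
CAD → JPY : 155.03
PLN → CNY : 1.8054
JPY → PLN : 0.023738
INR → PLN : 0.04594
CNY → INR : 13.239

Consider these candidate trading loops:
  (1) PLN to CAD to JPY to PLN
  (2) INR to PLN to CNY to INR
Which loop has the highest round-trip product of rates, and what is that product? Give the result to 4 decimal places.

(1) 0.32704 × 155.03 × 0.023738 = 1.20354
(2) 0.04594 × 1.8054 × 13.239 = 1.09804
Highest is cycle (1) at 1.2035 (>1, arbitrage).

1.2035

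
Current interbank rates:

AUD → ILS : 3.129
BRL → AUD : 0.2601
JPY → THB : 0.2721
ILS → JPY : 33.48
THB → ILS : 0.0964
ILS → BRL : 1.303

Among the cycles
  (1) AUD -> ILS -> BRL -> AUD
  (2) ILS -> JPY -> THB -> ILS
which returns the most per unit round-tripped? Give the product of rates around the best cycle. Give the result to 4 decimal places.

1.0605

(1) 3.129 × 1.303 × 0.2601 = 1.06045
(2) 33.48 × 0.2721 × 0.0964 = 0.87820
Highest is cycle (1) at 1.0605 (>1, arbitrage).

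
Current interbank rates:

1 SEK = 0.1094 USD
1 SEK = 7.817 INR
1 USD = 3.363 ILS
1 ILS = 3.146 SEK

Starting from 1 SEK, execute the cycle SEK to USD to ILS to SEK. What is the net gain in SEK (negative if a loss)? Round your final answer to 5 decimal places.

1 SEK × 0.1094 = 0.1094 USD
0.1094 USD × 3.363 = 0.3679122 ILS
0.3679122 ILS × 3.146 = 1.1574517812 SEK
Net change: 1.1574517812 − 1 = 0.1574517812 SEK

0.15745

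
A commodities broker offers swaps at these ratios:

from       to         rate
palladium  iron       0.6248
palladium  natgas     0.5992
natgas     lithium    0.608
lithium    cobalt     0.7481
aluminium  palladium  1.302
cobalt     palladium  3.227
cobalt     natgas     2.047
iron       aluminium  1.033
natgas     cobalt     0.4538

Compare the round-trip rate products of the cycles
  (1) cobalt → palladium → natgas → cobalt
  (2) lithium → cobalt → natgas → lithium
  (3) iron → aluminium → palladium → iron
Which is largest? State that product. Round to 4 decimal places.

0.9311

(1) 3.227 × 0.5992 × 0.4538 = 0.87748
(2) 0.7481 × 2.047 × 0.608 = 0.93107
(3) 1.033 × 1.302 × 0.6248 = 0.84033
Highest is cycle (2) at 0.9311 (≤1, no arbitrage).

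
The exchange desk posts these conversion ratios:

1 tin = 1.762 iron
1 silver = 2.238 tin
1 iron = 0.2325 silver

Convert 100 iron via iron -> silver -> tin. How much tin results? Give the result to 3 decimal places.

52.034

100 iron × 0.2325 = 23.25 silver
23.25 silver × 2.238 = 52.0335 tin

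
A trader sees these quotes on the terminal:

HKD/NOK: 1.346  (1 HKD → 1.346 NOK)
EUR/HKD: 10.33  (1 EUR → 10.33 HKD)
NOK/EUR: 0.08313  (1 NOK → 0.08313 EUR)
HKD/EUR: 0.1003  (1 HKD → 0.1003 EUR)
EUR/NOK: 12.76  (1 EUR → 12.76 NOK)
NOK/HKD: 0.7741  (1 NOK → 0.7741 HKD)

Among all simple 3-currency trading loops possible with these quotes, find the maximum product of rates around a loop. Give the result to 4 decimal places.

1.1559

NOK→EUR→HKD→NOK: 0.08313 × 10.33 × 1.346 = 1.15585
NOK→HKD→EUR→NOK: 0.7741 × 0.1003 × 12.76 = 0.99071
Maximum is NOK→EUR→HKD→NOK at 1.1559; arbitrage exists.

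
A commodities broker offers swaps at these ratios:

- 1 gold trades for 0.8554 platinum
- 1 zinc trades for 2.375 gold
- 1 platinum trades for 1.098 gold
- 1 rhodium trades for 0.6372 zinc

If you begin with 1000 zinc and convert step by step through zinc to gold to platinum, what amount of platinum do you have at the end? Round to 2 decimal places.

1000 zinc × 2.375 = 2375 gold
2375 gold × 0.8554 = 2031.575 platinum

2031.58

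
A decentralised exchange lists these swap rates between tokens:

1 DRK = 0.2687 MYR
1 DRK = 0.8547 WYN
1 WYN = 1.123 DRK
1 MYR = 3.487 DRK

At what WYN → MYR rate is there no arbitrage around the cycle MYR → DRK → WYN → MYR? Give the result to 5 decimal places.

Known legs of the cycle: 3.487 × 0.8547 = 2.9803389
For no arbitrage the full-cycle product must be 1, so the missing rate is 1 / 2.9803389 ≈ 0.3355323.

0.33553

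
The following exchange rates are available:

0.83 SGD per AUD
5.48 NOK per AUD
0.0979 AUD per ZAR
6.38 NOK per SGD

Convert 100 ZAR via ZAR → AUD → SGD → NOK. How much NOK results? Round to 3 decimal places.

51.842

100 ZAR × 0.0979 = 9.79 AUD
9.79 AUD × 0.83 = 8.1257 SGD
8.1257 SGD × 6.38 = 51.841966 NOK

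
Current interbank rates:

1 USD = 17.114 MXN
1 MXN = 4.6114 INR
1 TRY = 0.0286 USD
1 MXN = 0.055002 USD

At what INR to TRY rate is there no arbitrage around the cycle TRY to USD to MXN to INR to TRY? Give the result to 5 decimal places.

Known legs of the cycle: 0.0286 × 17.114 × 4.6114 = 2.25709768856
For no arbitrage the full-cycle product must be 1, so the missing rate is 1 / 2.25709768856 ≈ 0.4430468.

0.44305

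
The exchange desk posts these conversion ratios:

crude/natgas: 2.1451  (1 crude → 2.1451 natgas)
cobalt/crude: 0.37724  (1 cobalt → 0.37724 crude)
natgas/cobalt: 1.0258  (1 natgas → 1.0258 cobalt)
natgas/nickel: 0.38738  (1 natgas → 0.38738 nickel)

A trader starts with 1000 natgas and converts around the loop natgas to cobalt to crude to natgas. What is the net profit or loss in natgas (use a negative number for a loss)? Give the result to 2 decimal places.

-169.90

1000 natgas × 1.0258 = 1025.8 cobalt
1025.8 cobalt × 0.37724 = 386.972792 crude
386.972792 crude × 2.1451 = 830.0953361192 natgas
Net change: 830.0953361192 − 1000 = -169.9046638808 natgas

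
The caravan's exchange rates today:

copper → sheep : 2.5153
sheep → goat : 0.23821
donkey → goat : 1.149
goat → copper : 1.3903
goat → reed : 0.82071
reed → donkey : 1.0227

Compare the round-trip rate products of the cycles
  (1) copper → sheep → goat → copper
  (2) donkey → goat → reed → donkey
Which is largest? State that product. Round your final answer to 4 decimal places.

0.9644

(1) 2.5153 × 0.23821 × 1.3903 = 0.83303
(2) 1.149 × 0.82071 × 1.0227 = 0.96440
Highest is cycle (2) at 0.9644 (≤1, no arbitrage).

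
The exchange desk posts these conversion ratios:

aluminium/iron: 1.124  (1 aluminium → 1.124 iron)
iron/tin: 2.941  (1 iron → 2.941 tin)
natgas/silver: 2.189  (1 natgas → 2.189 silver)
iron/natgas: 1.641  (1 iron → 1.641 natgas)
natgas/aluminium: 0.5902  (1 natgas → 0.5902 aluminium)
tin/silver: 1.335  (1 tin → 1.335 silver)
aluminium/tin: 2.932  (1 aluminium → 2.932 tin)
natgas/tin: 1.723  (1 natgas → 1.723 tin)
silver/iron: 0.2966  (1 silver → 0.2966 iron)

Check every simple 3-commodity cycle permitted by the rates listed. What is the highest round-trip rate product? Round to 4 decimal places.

tin→silver→iron→tin: 1.335 × 0.2966 × 2.941 = 1.16452
natgas→aluminium→iron→natgas: 0.5902 × 1.124 × 1.641 = 1.08861
natgas→silver→iron→natgas: 2.189 × 0.2966 × 1.641 = 1.06543
Maximum is tin→silver→iron→tin at 1.1645; arbitrage exists.

1.1645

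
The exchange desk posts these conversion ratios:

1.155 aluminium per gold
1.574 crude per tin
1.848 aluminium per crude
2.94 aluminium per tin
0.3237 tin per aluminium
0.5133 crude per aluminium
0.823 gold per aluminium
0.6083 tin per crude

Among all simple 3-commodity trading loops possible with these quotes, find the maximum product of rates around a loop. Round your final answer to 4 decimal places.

0.9416

aluminium→tin→crude→aluminium: 0.3237 × 1.574 × 1.848 = 0.94156
aluminium→crude→tin→aluminium: 0.5133 × 0.6083 × 2.94 = 0.91799
Maximum is aluminium→tin→crude→aluminium at 0.9416; no arbitrage — every cycle loses value.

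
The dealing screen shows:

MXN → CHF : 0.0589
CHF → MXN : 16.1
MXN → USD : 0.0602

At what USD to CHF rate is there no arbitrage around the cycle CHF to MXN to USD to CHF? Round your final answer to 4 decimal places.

Known legs of the cycle: 16.1 × 0.0602 = 0.96922
For no arbitrage the full-cycle product must be 1, so the missing rate is 1 / 0.96922 ≈ 1.031757.

1.0318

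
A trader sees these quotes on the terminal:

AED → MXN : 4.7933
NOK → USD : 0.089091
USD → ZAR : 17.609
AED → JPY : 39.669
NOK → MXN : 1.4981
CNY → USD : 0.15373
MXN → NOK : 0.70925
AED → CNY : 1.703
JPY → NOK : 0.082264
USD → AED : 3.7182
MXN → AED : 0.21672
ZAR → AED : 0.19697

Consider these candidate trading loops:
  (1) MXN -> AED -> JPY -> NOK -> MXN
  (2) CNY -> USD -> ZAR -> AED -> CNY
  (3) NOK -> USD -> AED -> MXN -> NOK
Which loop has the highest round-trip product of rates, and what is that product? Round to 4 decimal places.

1.1262

(1) 0.21672 × 39.669 × 0.082264 × 1.4981 = 1.05950
(2) 0.15373 × 17.609 × 0.19697 × 1.703 = 0.90805
(3) 0.089091 × 3.7182 × 4.7933 × 0.70925 = 1.12616
Highest is cycle (3) at 1.1262 (>1, arbitrage).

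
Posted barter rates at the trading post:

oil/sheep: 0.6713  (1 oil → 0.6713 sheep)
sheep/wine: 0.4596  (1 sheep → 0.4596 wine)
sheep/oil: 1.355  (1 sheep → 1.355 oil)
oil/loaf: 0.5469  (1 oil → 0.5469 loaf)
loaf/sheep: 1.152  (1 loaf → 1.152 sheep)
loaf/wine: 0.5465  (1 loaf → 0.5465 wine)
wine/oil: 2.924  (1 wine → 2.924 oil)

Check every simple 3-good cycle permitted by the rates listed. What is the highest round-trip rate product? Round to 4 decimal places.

wine→oil→sheep→wine: 2.924 × 0.6713 × 0.4596 = 0.90214
loaf→wine→oil→loaf: 0.5465 × 2.924 × 0.5469 = 0.87393
loaf→sheep→oil→loaf: 1.152 × 1.355 × 0.5469 = 0.85369
Maximum is wine→oil→sheep→wine at 0.9021; no arbitrage — every cycle loses value.

0.9021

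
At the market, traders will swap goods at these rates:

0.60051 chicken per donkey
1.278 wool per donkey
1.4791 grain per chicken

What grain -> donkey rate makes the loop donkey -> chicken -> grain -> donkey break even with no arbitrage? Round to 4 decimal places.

1.1259

Known legs of the cycle: 0.60051 × 1.4791 = 0.888214341
For no arbitrage the full-cycle product must be 1, so the missing rate is 1 / 0.888214341 ≈ 1.125854.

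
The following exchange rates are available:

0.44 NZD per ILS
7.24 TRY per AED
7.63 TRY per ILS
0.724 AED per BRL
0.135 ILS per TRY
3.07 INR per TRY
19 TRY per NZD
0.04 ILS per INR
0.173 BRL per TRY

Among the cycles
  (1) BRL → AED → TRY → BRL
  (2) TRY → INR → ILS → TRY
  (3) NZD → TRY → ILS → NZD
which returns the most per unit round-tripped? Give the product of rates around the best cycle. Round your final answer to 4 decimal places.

(1) 0.724 × 7.24 × 0.173 = 0.90682
(2) 3.07 × 0.04 × 7.63 = 0.93696
(3) 19 × 0.135 × 0.44 = 1.12860
Highest is cycle (3) at 1.1286 (>1, arbitrage).

1.1286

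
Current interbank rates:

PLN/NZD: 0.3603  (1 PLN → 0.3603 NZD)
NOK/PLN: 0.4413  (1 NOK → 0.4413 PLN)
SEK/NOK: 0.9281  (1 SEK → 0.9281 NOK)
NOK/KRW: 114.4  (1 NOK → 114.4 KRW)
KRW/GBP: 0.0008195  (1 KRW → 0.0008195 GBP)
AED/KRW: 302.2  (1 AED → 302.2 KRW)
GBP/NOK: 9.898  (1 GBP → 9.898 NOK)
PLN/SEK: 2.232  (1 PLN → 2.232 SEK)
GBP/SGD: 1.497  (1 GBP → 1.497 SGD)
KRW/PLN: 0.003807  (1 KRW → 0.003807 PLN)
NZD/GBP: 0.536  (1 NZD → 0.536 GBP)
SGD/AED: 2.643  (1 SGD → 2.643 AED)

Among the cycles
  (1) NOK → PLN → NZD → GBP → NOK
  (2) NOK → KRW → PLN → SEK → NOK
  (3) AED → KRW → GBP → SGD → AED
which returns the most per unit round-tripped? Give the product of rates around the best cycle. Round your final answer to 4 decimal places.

(1) 0.4413 × 0.3603 × 0.536 × 9.898 = 0.84355
(2) 114.4 × 0.003807 × 2.232 × 0.9281 = 0.90219
(3) 302.2 × 0.0008195 × 1.497 × 2.643 = 0.97986
Highest is cycle (3) at 0.9799 (≤1, no arbitrage).

0.9799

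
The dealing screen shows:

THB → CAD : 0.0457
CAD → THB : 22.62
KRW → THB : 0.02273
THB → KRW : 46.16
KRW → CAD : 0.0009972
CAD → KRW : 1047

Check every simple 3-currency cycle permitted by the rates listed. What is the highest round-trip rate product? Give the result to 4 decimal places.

CAD→KRW→THB→CAD: 1047 × 0.02273 × 0.0457 = 1.08758
CAD→THB→KRW→CAD: 22.62 × 46.16 × 0.0009972 = 1.04122
Maximum is CAD→KRW→THB→CAD at 1.0876; arbitrage exists.

1.0876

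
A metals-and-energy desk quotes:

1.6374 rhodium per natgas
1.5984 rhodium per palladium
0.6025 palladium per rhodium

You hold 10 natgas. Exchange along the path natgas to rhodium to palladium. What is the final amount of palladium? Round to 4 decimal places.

10 natgas × 1.6374 = 16.374 rhodium
16.374 rhodium × 0.6025 = 9.865335 palladium

9.8653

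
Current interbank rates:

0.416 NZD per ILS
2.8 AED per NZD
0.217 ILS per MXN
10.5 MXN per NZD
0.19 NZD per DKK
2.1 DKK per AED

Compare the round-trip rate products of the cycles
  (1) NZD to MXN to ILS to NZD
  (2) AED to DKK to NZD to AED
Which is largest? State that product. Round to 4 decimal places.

1.1172

(1) 10.5 × 0.217 × 0.416 = 0.94786
(2) 2.1 × 0.19 × 2.8 = 1.11720
Highest is cycle (2) at 1.1172 (>1, arbitrage).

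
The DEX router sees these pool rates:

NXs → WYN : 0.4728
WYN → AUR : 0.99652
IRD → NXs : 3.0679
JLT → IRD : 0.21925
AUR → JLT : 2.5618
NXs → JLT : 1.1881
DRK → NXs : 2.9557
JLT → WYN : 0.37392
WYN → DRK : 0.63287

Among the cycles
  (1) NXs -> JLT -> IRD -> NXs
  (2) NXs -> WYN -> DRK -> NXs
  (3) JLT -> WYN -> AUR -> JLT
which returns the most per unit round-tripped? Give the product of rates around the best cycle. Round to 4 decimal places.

(1) 1.1881 × 0.21925 × 3.0679 = 0.79916
(2) 0.4728 × 0.63287 × 2.9557 = 0.88441
(3) 0.37392 × 0.99652 × 2.5618 = 0.95457
Highest is cycle (3) at 0.9546 (≤1, no arbitrage).

0.9546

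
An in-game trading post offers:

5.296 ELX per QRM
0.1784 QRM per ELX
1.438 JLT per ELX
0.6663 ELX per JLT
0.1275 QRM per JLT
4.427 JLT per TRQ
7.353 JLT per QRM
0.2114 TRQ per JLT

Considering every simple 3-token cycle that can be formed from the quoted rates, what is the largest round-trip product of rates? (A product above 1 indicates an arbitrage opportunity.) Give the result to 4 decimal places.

0.9710

QRM→ELX→JLT→QRM: 5.296 × 1.438 × 0.1275 = 0.97100
QRM→JLT→ELX→QRM: 7.353 × 0.6663 × 0.1784 = 0.87404
Maximum is QRM→ELX→JLT→QRM at 0.9710; no arbitrage — every cycle loses value.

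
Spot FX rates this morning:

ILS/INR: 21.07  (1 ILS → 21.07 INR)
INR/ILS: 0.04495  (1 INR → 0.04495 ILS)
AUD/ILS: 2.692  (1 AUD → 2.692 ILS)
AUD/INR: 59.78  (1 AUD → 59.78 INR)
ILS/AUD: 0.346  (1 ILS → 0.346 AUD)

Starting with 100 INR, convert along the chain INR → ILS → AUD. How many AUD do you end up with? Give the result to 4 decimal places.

1.5553

100 INR × 0.04495 = 4.495 ILS
4.495 ILS × 0.346 = 1.55527 AUD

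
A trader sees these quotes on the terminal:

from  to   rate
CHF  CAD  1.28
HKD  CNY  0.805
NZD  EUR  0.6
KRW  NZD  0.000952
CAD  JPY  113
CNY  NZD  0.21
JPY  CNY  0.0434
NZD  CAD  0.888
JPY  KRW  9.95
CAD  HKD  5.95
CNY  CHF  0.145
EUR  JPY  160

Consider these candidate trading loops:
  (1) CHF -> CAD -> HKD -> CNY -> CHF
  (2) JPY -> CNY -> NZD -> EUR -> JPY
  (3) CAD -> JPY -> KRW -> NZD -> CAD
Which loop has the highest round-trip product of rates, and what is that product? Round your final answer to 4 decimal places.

(1) 1.28 × 5.95 × 0.805 × 0.145 = 0.88898
(2) 0.0434 × 0.21 × 0.6 × 160 = 0.87494
(3) 113 × 9.95 × 0.000952 × 0.888 = 0.95050
Highest is cycle (3) at 0.9505 (≤1, no arbitrage).

0.9505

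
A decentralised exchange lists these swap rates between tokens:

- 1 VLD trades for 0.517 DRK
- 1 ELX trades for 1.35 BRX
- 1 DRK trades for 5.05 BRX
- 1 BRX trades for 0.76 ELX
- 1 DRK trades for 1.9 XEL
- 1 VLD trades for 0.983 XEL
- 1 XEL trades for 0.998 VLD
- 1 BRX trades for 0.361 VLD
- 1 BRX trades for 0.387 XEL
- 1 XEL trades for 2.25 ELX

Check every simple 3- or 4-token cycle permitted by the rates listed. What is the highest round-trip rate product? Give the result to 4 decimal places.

XEL→ELX→BRX→XEL: 2.25 × 1.35 × 0.387 = 1.17551
XEL→ELX→BRX→VLD→XEL: 2.25 × 1.35 × 0.361 × 0.983 = 1.07790
XEL→VLD→DRK→BRX→XEL: 0.998 × 0.517 × 5.05 × 0.387 = 1.00838
XEL→VLD→DRK→XEL: 0.998 × 0.517 × 1.9 = 0.98034
BRX→VLD→DRK→BRX: 0.361 × 0.517 × 5.05 = 0.94252
Maximum is XEL→ELX→BRX→XEL at 1.1755; arbitrage exists.

1.1755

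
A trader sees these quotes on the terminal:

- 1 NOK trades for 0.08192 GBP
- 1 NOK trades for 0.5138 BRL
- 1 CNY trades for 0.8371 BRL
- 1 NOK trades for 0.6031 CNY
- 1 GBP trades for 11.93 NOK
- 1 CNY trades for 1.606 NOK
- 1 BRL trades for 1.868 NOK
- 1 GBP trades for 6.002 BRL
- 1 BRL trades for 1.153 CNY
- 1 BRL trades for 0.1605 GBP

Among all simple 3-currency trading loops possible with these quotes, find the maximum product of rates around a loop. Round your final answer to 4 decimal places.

NOK→BRL→GBP→NOK: 0.5138 × 0.1605 × 11.93 = 0.98381
CNY→NOK→BRL→CNY: 1.606 × 0.5138 × 1.153 = 0.95141
CNY→BRL→NOK→CNY: 0.8371 × 1.868 × 0.6031 = 0.94307
NOK→GBP→BRL→NOK: 0.08192 × 6.002 × 1.868 = 0.91847
Maximum is NOK→BRL→GBP→NOK at 0.9838; no arbitrage — every cycle loses value.

0.9838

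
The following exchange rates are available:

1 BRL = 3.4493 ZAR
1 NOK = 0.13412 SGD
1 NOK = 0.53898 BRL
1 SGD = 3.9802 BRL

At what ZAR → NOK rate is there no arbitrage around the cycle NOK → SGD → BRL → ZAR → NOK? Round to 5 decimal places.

0.54309

Known legs of the cycle: 0.13412 × 3.9802 × 3.4493 = 1.8413205857032
For no arbitrage the full-cycle product must be 1, so the missing rate is 1 / 1.8413205857032 ≈ 0.5430885.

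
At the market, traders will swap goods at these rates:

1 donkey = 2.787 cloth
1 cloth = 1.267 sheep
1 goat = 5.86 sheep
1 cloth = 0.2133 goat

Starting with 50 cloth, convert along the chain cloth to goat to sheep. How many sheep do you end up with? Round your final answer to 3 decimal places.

62.497

50 cloth × 0.2133 = 10.665 goat
10.665 goat × 5.86 = 62.4969 sheep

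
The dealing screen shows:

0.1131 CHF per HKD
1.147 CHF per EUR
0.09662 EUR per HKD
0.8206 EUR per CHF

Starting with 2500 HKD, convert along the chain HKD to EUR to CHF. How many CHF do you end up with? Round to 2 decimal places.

277.06

2500 HKD × 0.09662 = 241.55 EUR
241.55 EUR × 1.147 = 277.05785 CHF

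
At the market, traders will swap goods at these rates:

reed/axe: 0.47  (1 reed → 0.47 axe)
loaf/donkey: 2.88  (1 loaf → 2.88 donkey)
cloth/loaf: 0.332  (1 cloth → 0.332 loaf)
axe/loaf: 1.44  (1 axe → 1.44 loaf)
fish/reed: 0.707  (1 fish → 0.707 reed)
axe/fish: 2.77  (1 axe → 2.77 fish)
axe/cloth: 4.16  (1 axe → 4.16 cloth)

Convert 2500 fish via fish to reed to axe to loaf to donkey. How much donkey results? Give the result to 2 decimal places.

2500 fish × 0.707 = 1767.5 reed
1767.5 reed × 0.47 = 830.725 axe
830.725 axe × 1.44 = 1196.244 loaf
1196.244 loaf × 2.88 = 3445.18272 donkey

3445.18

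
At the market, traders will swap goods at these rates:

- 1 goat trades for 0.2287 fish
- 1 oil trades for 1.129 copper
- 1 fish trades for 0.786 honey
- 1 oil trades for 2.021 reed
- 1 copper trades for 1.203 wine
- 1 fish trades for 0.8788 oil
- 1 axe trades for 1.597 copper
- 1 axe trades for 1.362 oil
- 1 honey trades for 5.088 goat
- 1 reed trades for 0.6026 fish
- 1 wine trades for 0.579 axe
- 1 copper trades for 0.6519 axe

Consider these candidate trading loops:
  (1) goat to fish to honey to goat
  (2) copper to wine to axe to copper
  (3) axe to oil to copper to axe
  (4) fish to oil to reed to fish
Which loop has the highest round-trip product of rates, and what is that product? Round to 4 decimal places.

1.1124

(1) 0.2287 × 0.786 × 5.088 = 0.91461
(2) 1.203 × 0.579 × 1.597 = 1.11237
(3) 1.362 × 1.129 × 0.6519 = 1.00243
(4) 0.8788 × 2.021 × 0.6026 = 1.07025
Highest is cycle (2) at 1.1124 (>1, arbitrage).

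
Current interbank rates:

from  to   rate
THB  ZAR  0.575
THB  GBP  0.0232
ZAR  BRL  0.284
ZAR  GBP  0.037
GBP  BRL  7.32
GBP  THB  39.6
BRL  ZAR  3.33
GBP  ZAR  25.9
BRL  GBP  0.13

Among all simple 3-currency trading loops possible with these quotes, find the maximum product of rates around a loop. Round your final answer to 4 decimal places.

0.9562

GBP→ZAR→BRL→GBP: 25.9 × 0.284 × 0.13 = 0.95623
GBP→BRL→ZAR→GBP: 7.32 × 3.33 × 0.037 = 0.90190
GBP→THB→ZAR→GBP: 39.6 × 0.575 × 0.037 = 0.84249
Maximum is GBP→ZAR→BRL→GBP at 0.9562; no arbitrage — every cycle loses value.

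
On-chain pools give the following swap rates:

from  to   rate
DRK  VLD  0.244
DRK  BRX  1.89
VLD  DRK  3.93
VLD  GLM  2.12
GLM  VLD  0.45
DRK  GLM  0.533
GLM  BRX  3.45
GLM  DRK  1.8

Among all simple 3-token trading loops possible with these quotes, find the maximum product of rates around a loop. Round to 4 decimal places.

0.9426

DRK→GLM→VLD→DRK: 0.533 × 0.45 × 3.93 = 0.94261
DRK→VLD→GLM→DRK: 0.244 × 2.12 × 1.8 = 0.93110
Maximum is DRK→GLM→VLD→DRK at 0.9426; no arbitrage — every cycle loses value.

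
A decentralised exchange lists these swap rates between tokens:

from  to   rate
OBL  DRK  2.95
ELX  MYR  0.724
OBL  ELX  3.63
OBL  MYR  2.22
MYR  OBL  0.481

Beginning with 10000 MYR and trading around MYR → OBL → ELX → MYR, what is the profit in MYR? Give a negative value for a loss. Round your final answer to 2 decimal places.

2641.26

10000 MYR × 0.481 = 4810 OBL
4810 OBL × 3.63 = 17460.3 ELX
17460.3 ELX × 0.724 = 12641.2572 MYR
Net change: 12641.2572 − 10000 = 2641.2572 MYR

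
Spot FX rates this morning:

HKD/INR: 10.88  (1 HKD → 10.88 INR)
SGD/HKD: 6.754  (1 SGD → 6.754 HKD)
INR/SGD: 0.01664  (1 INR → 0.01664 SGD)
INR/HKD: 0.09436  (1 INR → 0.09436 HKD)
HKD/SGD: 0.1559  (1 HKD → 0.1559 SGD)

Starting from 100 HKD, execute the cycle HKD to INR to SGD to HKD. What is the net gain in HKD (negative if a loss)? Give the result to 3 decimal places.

100 HKD × 10.88 = 1088 INR
1088 INR × 0.01664 = 18.10432 SGD
18.10432 SGD × 6.754 = 122.27657728 HKD
Net change: 122.27657728 − 100 = 22.27657728 HKD

22.277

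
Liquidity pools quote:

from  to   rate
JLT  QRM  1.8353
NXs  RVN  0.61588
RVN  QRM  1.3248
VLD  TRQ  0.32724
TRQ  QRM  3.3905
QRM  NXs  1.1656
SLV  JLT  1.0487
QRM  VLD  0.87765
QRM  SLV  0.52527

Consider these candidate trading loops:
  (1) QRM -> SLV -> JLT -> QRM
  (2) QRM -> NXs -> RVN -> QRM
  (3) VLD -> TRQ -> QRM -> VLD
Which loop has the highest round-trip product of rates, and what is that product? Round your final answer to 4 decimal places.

(1) 0.52527 × 1.0487 × 1.8353 = 1.01098
(2) 1.1656 × 0.61588 × 1.3248 = 0.95103
(3) 0.32724 × 3.3905 × 0.87765 = 0.97376
Highest is cycle (1) at 1.0110 (>1, arbitrage).

1.0110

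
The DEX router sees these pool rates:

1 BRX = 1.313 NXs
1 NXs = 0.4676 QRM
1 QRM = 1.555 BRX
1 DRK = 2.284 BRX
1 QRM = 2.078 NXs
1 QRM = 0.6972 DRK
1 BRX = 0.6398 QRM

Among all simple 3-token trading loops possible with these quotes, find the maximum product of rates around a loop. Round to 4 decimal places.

1.0188

QRM→DRK→BRX→QRM: 0.6972 × 2.284 × 0.6398 = 1.01882
QRM→BRX→NXs→QRM: 1.555 × 1.313 × 0.4676 = 0.95471
Maximum is QRM→DRK→BRX→QRM at 1.0188; arbitrage exists.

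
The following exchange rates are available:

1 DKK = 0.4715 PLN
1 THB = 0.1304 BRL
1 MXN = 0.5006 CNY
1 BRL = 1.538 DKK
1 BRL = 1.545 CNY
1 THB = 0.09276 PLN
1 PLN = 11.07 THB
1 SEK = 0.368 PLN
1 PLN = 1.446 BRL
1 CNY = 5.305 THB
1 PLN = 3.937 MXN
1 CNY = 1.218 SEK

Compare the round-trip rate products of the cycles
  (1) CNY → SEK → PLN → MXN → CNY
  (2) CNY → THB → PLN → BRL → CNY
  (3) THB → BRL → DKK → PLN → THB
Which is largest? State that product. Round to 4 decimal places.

(1) 1.218 × 0.368 × 3.937 × 0.5006 = 0.88339
(2) 5.305 × 0.09276 × 1.446 × 1.545 = 1.09937
(3) 0.1304 × 1.538 × 0.4715 × 11.07 = 1.04680
Highest is cycle (2) at 1.0994 (>1, arbitrage).

1.0994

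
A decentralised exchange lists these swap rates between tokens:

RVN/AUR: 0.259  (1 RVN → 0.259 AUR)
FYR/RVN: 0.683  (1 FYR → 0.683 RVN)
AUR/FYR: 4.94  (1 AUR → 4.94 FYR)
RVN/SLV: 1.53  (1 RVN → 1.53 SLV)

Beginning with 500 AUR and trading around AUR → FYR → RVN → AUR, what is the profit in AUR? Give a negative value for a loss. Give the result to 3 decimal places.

-63.064

500 AUR × 4.94 = 2470 FYR
2470 FYR × 0.683 = 1687.01 RVN
1687.01 RVN × 0.259 = 436.93559 AUR
Net change: 436.93559 − 500 = -63.06441 AUR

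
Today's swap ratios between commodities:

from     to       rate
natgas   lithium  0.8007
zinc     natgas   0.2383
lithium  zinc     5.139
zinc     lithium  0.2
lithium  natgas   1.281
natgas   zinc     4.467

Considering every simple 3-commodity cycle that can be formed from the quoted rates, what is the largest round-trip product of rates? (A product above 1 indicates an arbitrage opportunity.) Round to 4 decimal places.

1.1444

zinc→lithium→natgas→zinc: 0.2 × 1.281 × 4.467 = 1.14445
zinc→natgas→lithium→zinc: 0.2383 × 0.8007 × 5.139 = 0.98056
Maximum is zinc→lithium→natgas→zinc at 1.1444; arbitrage exists.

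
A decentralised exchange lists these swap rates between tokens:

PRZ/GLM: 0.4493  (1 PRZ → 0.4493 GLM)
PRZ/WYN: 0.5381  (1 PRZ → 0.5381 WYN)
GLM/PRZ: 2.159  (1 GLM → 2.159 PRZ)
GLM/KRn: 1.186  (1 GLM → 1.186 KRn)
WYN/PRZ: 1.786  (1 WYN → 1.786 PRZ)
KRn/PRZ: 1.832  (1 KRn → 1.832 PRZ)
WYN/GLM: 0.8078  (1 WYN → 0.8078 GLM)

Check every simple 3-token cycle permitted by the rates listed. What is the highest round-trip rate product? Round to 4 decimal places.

KRn→PRZ→GLM→KRn: 1.832 × 0.4493 × 1.186 = 0.97622
GLM→PRZ→WYN→GLM: 2.159 × 0.5381 × 0.8078 = 0.93847
Maximum is KRn→PRZ→GLM→KRn at 0.9762; no arbitrage — every cycle loses value.

0.9762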